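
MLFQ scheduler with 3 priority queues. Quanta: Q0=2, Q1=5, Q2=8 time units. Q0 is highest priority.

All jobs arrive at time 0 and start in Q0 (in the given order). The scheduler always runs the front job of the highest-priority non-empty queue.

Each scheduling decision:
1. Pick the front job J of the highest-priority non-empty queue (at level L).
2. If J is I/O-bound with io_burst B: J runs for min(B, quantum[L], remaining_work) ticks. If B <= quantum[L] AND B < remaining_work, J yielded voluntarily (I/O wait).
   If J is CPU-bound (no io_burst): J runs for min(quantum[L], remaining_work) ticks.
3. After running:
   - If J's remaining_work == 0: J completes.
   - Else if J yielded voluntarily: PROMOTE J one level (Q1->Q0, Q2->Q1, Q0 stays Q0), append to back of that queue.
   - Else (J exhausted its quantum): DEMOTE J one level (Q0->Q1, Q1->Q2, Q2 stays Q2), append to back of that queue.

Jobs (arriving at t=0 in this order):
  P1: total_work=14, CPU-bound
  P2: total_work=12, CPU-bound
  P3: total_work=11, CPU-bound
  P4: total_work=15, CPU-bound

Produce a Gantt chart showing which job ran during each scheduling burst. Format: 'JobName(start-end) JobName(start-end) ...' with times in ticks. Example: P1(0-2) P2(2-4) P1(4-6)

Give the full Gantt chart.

t=0-2: P1@Q0 runs 2, rem=12, quantum used, demote→Q1. Q0=[P2,P3,P4] Q1=[P1] Q2=[]
t=2-4: P2@Q0 runs 2, rem=10, quantum used, demote→Q1. Q0=[P3,P4] Q1=[P1,P2] Q2=[]
t=4-6: P3@Q0 runs 2, rem=9, quantum used, demote→Q1. Q0=[P4] Q1=[P1,P2,P3] Q2=[]
t=6-8: P4@Q0 runs 2, rem=13, quantum used, demote→Q1. Q0=[] Q1=[P1,P2,P3,P4] Q2=[]
t=8-13: P1@Q1 runs 5, rem=7, quantum used, demote→Q2. Q0=[] Q1=[P2,P3,P4] Q2=[P1]
t=13-18: P2@Q1 runs 5, rem=5, quantum used, demote→Q2. Q0=[] Q1=[P3,P4] Q2=[P1,P2]
t=18-23: P3@Q1 runs 5, rem=4, quantum used, demote→Q2. Q0=[] Q1=[P4] Q2=[P1,P2,P3]
t=23-28: P4@Q1 runs 5, rem=8, quantum used, demote→Q2. Q0=[] Q1=[] Q2=[P1,P2,P3,P4]
t=28-35: P1@Q2 runs 7, rem=0, completes. Q0=[] Q1=[] Q2=[P2,P3,P4]
t=35-40: P2@Q2 runs 5, rem=0, completes. Q0=[] Q1=[] Q2=[P3,P4]
t=40-44: P3@Q2 runs 4, rem=0, completes. Q0=[] Q1=[] Q2=[P4]
t=44-52: P4@Q2 runs 8, rem=0, completes. Q0=[] Q1=[] Q2=[]

Answer: P1(0-2) P2(2-4) P3(4-6) P4(6-8) P1(8-13) P2(13-18) P3(18-23) P4(23-28) P1(28-35) P2(35-40) P3(40-44) P4(44-52)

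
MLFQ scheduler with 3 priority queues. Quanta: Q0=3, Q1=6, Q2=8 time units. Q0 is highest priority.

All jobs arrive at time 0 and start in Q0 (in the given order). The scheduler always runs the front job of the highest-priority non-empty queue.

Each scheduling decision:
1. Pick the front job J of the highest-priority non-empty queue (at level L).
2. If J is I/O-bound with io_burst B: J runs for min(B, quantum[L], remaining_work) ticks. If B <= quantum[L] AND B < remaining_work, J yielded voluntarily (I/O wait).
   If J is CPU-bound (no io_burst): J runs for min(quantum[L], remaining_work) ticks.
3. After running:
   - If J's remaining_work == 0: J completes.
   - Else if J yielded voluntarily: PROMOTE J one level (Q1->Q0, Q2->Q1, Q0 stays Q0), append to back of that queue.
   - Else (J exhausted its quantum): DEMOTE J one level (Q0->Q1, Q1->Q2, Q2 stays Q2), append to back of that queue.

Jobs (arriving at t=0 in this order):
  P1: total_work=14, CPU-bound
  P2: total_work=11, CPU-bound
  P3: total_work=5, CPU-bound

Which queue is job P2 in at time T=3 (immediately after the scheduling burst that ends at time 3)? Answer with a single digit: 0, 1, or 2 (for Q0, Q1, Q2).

Answer: 0

Derivation:
t=0-3: P1@Q0 runs 3, rem=11, quantum used, demote→Q1. Q0=[P2,P3] Q1=[P1] Q2=[]
t=3-6: P2@Q0 runs 3, rem=8, quantum used, demote→Q1. Q0=[P3] Q1=[P1,P2] Q2=[]
t=6-9: P3@Q0 runs 3, rem=2, quantum used, demote→Q1. Q0=[] Q1=[P1,P2,P3] Q2=[]
t=9-15: P1@Q1 runs 6, rem=5, quantum used, demote→Q2. Q0=[] Q1=[P2,P3] Q2=[P1]
t=15-21: P2@Q1 runs 6, rem=2, quantum used, demote→Q2. Q0=[] Q1=[P3] Q2=[P1,P2]
t=21-23: P3@Q1 runs 2, rem=0, completes. Q0=[] Q1=[] Q2=[P1,P2]
t=23-28: P1@Q2 runs 5, rem=0, completes. Q0=[] Q1=[] Q2=[P2]
t=28-30: P2@Q2 runs 2, rem=0, completes. Q0=[] Q1=[] Q2=[]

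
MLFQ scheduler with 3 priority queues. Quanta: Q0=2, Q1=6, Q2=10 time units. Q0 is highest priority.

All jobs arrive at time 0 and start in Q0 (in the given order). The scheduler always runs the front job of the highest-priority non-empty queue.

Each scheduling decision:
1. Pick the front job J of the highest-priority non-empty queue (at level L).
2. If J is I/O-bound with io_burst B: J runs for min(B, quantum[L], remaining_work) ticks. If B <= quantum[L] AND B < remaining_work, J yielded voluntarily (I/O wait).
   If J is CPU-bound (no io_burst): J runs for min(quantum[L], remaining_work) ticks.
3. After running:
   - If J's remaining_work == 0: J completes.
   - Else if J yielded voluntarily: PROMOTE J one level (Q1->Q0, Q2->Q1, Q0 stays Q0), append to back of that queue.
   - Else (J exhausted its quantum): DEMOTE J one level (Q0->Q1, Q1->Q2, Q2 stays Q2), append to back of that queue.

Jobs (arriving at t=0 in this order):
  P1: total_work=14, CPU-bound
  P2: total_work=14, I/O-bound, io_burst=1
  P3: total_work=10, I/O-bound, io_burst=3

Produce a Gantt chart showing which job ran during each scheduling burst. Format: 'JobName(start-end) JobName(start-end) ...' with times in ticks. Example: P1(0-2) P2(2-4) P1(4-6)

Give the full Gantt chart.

Answer: P1(0-2) P2(2-3) P3(3-5) P2(5-6) P2(6-7) P2(7-8) P2(8-9) P2(9-10) P2(10-11) P2(11-12) P2(12-13) P2(13-14) P2(14-15) P2(15-16) P2(16-17) P2(17-18) P1(18-24) P3(24-27) P3(27-29) P3(29-32) P1(32-38)

Derivation:
t=0-2: P1@Q0 runs 2, rem=12, quantum used, demote→Q1. Q0=[P2,P3] Q1=[P1] Q2=[]
t=2-3: P2@Q0 runs 1, rem=13, I/O yield, promote→Q0. Q0=[P3,P2] Q1=[P1] Q2=[]
t=3-5: P3@Q0 runs 2, rem=8, quantum used, demote→Q1. Q0=[P2] Q1=[P1,P3] Q2=[]
t=5-6: P2@Q0 runs 1, rem=12, I/O yield, promote→Q0. Q0=[P2] Q1=[P1,P3] Q2=[]
t=6-7: P2@Q0 runs 1, rem=11, I/O yield, promote→Q0. Q0=[P2] Q1=[P1,P3] Q2=[]
t=7-8: P2@Q0 runs 1, rem=10, I/O yield, promote→Q0. Q0=[P2] Q1=[P1,P3] Q2=[]
t=8-9: P2@Q0 runs 1, rem=9, I/O yield, promote→Q0. Q0=[P2] Q1=[P1,P3] Q2=[]
t=9-10: P2@Q0 runs 1, rem=8, I/O yield, promote→Q0. Q0=[P2] Q1=[P1,P3] Q2=[]
t=10-11: P2@Q0 runs 1, rem=7, I/O yield, promote→Q0. Q0=[P2] Q1=[P1,P3] Q2=[]
t=11-12: P2@Q0 runs 1, rem=6, I/O yield, promote→Q0. Q0=[P2] Q1=[P1,P3] Q2=[]
t=12-13: P2@Q0 runs 1, rem=5, I/O yield, promote→Q0. Q0=[P2] Q1=[P1,P3] Q2=[]
t=13-14: P2@Q0 runs 1, rem=4, I/O yield, promote→Q0. Q0=[P2] Q1=[P1,P3] Q2=[]
t=14-15: P2@Q0 runs 1, rem=3, I/O yield, promote→Q0. Q0=[P2] Q1=[P1,P3] Q2=[]
t=15-16: P2@Q0 runs 1, rem=2, I/O yield, promote→Q0. Q0=[P2] Q1=[P1,P3] Q2=[]
t=16-17: P2@Q0 runs 1, rem=1, I/O yield, promote→Q0. Q0=[P2] Q1=[P1,P3] Q2=[]
t=17-18: P2@Q0 runs 1, rem=0, completes. Q0=[] Q1=[P1,P3] Q2=[]
t=18-24: P1@Q1 runs 6, rem=6, quantum used, demote→Q2. Q0=[] Q1=[P3] Q2=[P1]
t=24-27: P3@Q1 runs 3, rem=5, I/O yield, promote→Q0. Q0=[P3] Q1=[] Q2=[P1]
t=27-29: P3@Q0 runs 2, rem=3, quantum used, demote→Q1. Q0=[] Q1=[P3] Q2=[P1]
t=29-32: P3@Q1 runs 3, rem=0, completes. Q0=[] Q1=[] Q2=[P1]
t=32-38: P1@Q2 runs 6, rem=0, completes. Q0=[] Q1=[] Q2=[]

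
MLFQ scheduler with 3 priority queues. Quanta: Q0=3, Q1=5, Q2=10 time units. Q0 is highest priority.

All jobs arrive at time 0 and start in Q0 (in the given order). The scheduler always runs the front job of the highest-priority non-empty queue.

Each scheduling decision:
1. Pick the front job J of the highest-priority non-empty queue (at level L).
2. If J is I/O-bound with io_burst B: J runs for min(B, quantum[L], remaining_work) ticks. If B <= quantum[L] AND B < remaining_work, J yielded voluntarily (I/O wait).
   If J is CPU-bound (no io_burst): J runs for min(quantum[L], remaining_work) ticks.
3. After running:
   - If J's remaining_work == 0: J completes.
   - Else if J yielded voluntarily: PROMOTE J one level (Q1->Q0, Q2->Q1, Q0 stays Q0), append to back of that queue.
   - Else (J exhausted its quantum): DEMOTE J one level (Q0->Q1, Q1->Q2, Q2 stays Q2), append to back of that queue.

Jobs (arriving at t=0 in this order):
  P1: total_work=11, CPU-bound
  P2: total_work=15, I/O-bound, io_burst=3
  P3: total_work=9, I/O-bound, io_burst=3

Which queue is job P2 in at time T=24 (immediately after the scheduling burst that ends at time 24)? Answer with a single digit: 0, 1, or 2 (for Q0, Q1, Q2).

Answer: 0

Derivation:
t=0-3: P1@Q0 runs 3, rem=8, quantum used, demote→Q1. Q0=[P2,P3] Q1=[P1] Q2=[]
t=3-6: P2@Q0 runs 3, rem=12, I/O yield, promote→Q0. Q0=[P3,P2] Q1=[P1] Q2=[]
t=6-9: P3@Q0 runs 3, rem=6, I/O yield, promote→Q0. Q0=[P2,P3] Q1=[P1] Q2=[]
t=9-12: P2@Q0 runs 3, rem=9, I/O yield, promote→Q0. Q0=[P3,P2] Q1=[P1] Q2=[]
t=12-15: P3@Q0 runs 3, rem=3, I/O yield, promote→Q0. Q0=[P2,P3] Q1=[P1] Q2=[]
t=15-18: P2@Q0 runs 3, rem=6, I/O yield, promote→Q0. Q0=[P3,P2] Q1=[P1] Q2=[]
t=18-21: P3@Q0 runs 3, rem=0, completes. Q0=[P2] Q1=[P1] Q2=[]
t=21-24: P2@Q0 runs 3, rem=3, I/O yield, promote→Q0. Q0=[P2] Q1=[P1] Q2=[]
t=24-27: P2@Q0 runs 3, rem=0, completes. Q0=[] Q1=[P1] Q2=[]
t=27-32: P1@Q1 runs 5, rem=3, quantum used, demote→Q2. Q0=[] Q1=[] Q2=[P1]
t=32-35: P1@Q2 runs 3, rem=0, completes. Q0=[] Q1=[] Q2=[]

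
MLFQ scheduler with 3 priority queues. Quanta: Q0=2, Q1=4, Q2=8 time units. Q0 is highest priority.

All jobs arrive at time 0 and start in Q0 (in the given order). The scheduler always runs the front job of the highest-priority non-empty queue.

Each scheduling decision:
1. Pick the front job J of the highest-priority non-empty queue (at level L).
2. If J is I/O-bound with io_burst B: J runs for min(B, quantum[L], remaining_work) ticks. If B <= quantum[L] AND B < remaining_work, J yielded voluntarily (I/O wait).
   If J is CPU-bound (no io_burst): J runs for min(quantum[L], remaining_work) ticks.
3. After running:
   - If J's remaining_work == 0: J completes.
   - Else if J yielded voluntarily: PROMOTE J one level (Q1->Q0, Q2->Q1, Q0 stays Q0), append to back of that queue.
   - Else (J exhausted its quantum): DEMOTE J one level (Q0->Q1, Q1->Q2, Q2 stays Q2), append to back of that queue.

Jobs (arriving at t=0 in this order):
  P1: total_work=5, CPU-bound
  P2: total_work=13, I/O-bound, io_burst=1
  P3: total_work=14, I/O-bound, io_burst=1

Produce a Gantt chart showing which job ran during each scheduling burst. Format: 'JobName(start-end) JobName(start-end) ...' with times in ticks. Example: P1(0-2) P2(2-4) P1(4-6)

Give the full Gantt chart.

t=0-2: P1@Q0 runs 2, rem=3, quantum used, demote→Q1. Q0=[P2,P3] Q1=[P1] Q2=[]
t=2-3: P2@Q0 runs 1, rem=12, I/O yield, promote→Q0. Q0=[P3,P2] Q1=[P1] Q2=[]
t=3-4: P3@Q0 runs 1, rem=13, I/O yield, promote→Q0. Q0=[P2,P3] Q1=[P1] Q2=[]
t=4-5: P2@Q0 runs 1, rem=11, I/O yield, promote→Q0. Q0=[P3,P2] Q1=[P1] Q2=[]
t=5-6: P3@Q0 runs 1, rem=12, I/O yield, promote→Q0. Q0=[P2,P3] Q1=[P1] Q2=[]
t=6-7: P2@Q0 runs 1, rem=10, I/O yield, promote→Q0. Q0=[P3,P2] Q1=[P1] Q2=[]
t=7-8: P3@Q0 runs 1, rem=11, I/O yield, promote→Q0. Q0=[P2,P3] Q1=[P1] Q2=[]
t=8-9: P2@Q0 runs 1, rem=9, I/O yield, promote→Q0. Q0=[P3,P2] Q1=[P1] Q2=[]
t=9-10: P3@Q0 runs 1, rem=10, I/O yield, promote→Q0. Q0=[P2,P3] Q1=[P1] Q2=[]
t=10-11: P2@Q0 runs 1, rem=8, I/O yield, promote→Q0. Q0=[P3,P2] Q1=[P1] Q2=[]
t=11-12: P3@Q0 runs 1, rem=9, I/O yield, promote→Q0. Q0=[P2,P3] Q1=[P1] Q2=[]
t=12-13: P2@Q0 runs 1, rem=7, I/O yield, promote→Q0. Q0=[P3,P2] Q1=[P1] Q2=[]
t=13-14: P3@Q0 runs 1, rem=8, I/O yield, promote→Q0. Q0=[P2,P3] Q1=[P1] Q2=[]
t=14-15: P2@Q0 runs 1, rem=6, I/O yield, promote→Q0. Q0=[P3,P2] Q1=[P1] Q2=[]
t=15-16: P3@Q0 runs 1, rem=7, I/O yield, promote→Q0. Q0=[P2,P3] Q1=[P1] Q2=[]
t=16-17: P2@Q0 runs 1, rem=5, I/O yield, promote→Q0. Q0=[P3,P2] Q1=[P1] Q2=[]
t=17-18: P3@Q0 runs 1, rem=6, I/O yield, promote→Q0. Q0=[P2,P3] Q1=[P1] Q2=[]
t=18-19: P2@Q0 runs 1, rem=4, I/O yield, promote→Q0. Q0=[P3,P2] Q1=[P1] Q2=[]
t=19-20: P3@Q0 runs 1, rem=5, I/O yield, promote→Q0. Q0=[P2,P3] Q1=[P1] Q2=[]
t=20-21: P2@Q0 runs 1, rem=3, I/O yield, promote→Q0. Q0=[P3,P2] Q1=[P1] Q2=[]
t=21-22: P3@Q0 runs 1, rem=4, I/O yield, promote→Q0. Q0=[P2,P3] Q1=[P1] Q2=[]
t=22-23: P2@Q0 runs 1, rem=2, I/O yield, promote→Q0. Q0=[P3,P2] Q1=[P1] Q2=[]
t=23-24: P3@Q0 runs 1, rem=3, I/O yield, promote→Q0. Q0=[P2,P3] Q1=[P1] Q2=[]
t=24-25: P2@Q0 runs 1, rem=1, I/O yield, promote→Q0. Q0=[P3,P2] Q1=[P1] Q2=[]
t=25-26: P3@Q0 runs 1, rem=2, I/O yield, promote→Q0. Q0=[P2,P3] Q1=[P1] Q2=[]
t=26-27: P2@Q0 runs 1, rem=0, completes. Q0=[P3] Q1=[P1] Q2=[]
t=27-28: P3@Q0 runs 1, rem=1, I/O yield, promote→Q0. Q0=[P3] Q1=[P1] Q2=[]
t=28-29: P3@Q0 runs 1, rem=0, completes. Q0=[] Q1=[P1] Q2=[]
t=29-32: P1@Q1 runs 3, rem=0, completes. Q0=[] Q1=[] Q2=[]

Answer: P1(0-2) P2(2-3) P3(3-4) P2(4-5) P3(5-6) P2(6-7) P3(7-8) P2(8-9) P3(9-10) P2(10-11) P3(11-12) P2(12-13) P3(13-14) P2(14-15) P3(15-16) P2(16-17) P3(17-18) P2(18-19) P3(19-20) P2(20-21) P3(21-22) P2(22-23) P3(23-24) P2(24-25) P3(25-26) P2(26-27) P3(27-28) P3(28-29) P1(29-32)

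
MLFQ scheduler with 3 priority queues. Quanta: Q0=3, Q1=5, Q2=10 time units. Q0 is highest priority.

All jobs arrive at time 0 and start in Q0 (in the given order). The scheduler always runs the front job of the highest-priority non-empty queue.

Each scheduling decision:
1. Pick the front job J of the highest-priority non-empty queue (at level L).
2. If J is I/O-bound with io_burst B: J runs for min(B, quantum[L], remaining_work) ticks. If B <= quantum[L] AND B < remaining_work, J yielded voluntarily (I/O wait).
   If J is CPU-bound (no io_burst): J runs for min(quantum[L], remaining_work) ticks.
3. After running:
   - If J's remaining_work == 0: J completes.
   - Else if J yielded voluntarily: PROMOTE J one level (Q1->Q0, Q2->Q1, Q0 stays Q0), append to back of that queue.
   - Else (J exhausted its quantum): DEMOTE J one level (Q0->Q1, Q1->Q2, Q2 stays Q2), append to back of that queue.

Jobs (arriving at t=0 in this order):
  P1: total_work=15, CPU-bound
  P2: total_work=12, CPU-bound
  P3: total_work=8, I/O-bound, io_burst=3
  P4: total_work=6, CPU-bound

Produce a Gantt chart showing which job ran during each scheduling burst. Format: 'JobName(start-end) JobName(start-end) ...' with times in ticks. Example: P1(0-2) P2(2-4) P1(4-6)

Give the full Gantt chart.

t=0-3: P1@Q0 runs 3, rem=12, quantum used, demote→Q1. Q0=[P2,P3,P4] Q1=[P1] Q2=[]
t=3-6: P2@Q0 runs 3, rem=9, quantum used, demote→Q1. Q0=[P3,P4] Q1=[P1,P2] Q2=[]
t=6-9: P3@Q0 runs 3, rem=5, I/O yield, promote→Q0. Q0=[P4,P3] Q1=[P1,P2] Q2=[]
t=9-12: P4@Q0 runs 3, rem=3, quantum used, demote→Q1. Q0=[P3] Q1=[P1,P2,P4] Q2=[]
t=12-15: P3@Q0 runs 3, rem=2, I/O yield, promote→Q0. Q0=[P3] Q1=[P1,P2,P4] Q2=[]
t=15-17: P3@Q0 runs 2, rem=0, completes. Q0=[] Q1=[P1,P2,P4] Q2=[]
t=17-22: P1@Q1 runs 5, rem=7, quantum used, demote→Q2. Q0=[] Q1=[P2,P4] Q2=[P1]
t=22-27: P2@Q1 runs 5, rem=4, quantum used, demote→Q2. Q0=[] Q1=[P4] Q2=[P1,P2]
t=27-30: P4@Q1 runs 3, rem=0, completes. Q0=[] Q1=[] Q2=[P1,P2]
t=30-37: P1@Q2 runs 7, rem=0, completes. Q0=[] Q1=[] Q2=[P2]
t=37-41: P2@Q2 runs 4, rem=0, completes. Q0=[] Q1=[] Q2=[]

Answer: P1(0-3) P2(3-6) P3(6-9) P4(9-12) P3(12-15) P3(15-17) P1(17-22) P2(22-27) P4(27-30) P1(30-37) P2(37-41)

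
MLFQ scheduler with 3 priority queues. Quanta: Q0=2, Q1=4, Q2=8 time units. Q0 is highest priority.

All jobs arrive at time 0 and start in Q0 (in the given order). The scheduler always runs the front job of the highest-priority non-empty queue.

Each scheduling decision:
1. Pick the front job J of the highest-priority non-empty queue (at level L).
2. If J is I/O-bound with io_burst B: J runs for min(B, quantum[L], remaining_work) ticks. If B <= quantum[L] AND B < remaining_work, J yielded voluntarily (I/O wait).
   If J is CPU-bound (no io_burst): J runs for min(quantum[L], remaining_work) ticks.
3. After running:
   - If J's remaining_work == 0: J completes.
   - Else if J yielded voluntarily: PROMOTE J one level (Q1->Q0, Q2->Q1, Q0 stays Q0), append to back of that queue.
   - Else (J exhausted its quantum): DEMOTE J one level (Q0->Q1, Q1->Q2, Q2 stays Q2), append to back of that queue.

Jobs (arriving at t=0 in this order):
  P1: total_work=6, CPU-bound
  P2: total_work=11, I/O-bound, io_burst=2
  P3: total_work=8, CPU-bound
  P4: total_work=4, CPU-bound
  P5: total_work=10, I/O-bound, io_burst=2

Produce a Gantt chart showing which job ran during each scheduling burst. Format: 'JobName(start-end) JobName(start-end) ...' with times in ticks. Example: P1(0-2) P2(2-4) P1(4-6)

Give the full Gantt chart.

t=0-2: P1@Q0 runs 2, rem=4, quantum used, demote→Q1. Q0=[P2,P3,P4,P5] Q1=[P1] Q2=[]
t=2-4: P2@Q0 runs 2, rem=9, I/O yield, promote→Q0. Q0=[P3,P4,P5,P2] Q1=[P1] Q2=[]
t=4-6: P3@Q0 runs 2, rem=6, quantum used, demote→Q1. Q0=[P4,P5,P2] Q1=[P1,P3] Q2=[]
t=6-8: P4@Q0 runs 2, rem=2, quantum used, demote→Q1. Q0=[P5,P2] Q1=[P1,P3,P4] Q2=[]
t=8-10: P5@Q0 runs 2, rem=8, I/O yield, promote→Q0. Q0=[P2,P5] Q1=[P1,P3,P4] Q2=[]
t=10-12: P2@Q0 runs 2, rem=7, I/O yield, promote→Q0. Q0=[P5,P2] Q1=[P1,P3,P4] Q2=[]
t=12-14: P5@Q0 runs 2, rem=6, I/O yield, promote→Q0. Q0=[P2,P5] Q1=[P1,P3,P4] Q2=[]
t=14-16: P2@Q0 runs 2, rem=5, I/O yield, promote→Q0. Q0=[P5,P2] Q1=[P1,P3,P4] Q2=[]
t=16-18: P5@Q0 runs 2, rem=4, I/O yield, promote→Q0. Q0=[P2,P5] Q1=[P1,P3,P4] Q2=[]
t=18-20: P2@Q0 runs 2, rem=3, I/O yield, promote→Q0. Q0=[P5,P2] Q1=[P1,P3,P4] Q2=[]
t=20-22: P5@Q0 runs 2, rem=2, I/O yield, promote→Q0. Q0=[P2,P5] Q1=[P1,P3,P4] Q2=[]
t=22-24: P2@Q0 runs 2, rem=1, I/O yield, promote→Q0. Q0=[P5,P2] Q1=[P1,P3,P4] Q2=[]
t=24-26: P5@Q0 runs 2, rem=0, completes. Q0=[P2] Q1=[P1,P3,P4] Q2=[]
t=26-27: P2@Q0 runs 1, rem=0, completes. Q0=[] Q1=[P1,P3,P4] Q2=[]
t=27-31: P1@Q1 runs 4, rem=0, completes. Q0=[] Q1=[P3,P4] Q2=[]
t=31-35: P3@Q1 runs 4, rem=2, quantum used, demote→Q2. Q0=[] Q1=[P4] Q2=[P3]
t=35-37: P4@Q1 runs 2, rem=0, completes. Q0=[] Q1=[] Q2=[P3]
t=37-39: P3@Q2 runs 2, rem=0, completes. Q0=[] Q1=[] Q2=[]

Answer: P1(0-2) P2(2-4) P3(4-6) P4(6-8) P5(8-10) P2(10-12) P5(12-14) P2(14-16) P5(16-18) P2(18-20) P5(20-22) P2(22-24) P5(24-26) P2(26-27) P1(27-31) P3(31-35) P4(35-37) P3(37-39)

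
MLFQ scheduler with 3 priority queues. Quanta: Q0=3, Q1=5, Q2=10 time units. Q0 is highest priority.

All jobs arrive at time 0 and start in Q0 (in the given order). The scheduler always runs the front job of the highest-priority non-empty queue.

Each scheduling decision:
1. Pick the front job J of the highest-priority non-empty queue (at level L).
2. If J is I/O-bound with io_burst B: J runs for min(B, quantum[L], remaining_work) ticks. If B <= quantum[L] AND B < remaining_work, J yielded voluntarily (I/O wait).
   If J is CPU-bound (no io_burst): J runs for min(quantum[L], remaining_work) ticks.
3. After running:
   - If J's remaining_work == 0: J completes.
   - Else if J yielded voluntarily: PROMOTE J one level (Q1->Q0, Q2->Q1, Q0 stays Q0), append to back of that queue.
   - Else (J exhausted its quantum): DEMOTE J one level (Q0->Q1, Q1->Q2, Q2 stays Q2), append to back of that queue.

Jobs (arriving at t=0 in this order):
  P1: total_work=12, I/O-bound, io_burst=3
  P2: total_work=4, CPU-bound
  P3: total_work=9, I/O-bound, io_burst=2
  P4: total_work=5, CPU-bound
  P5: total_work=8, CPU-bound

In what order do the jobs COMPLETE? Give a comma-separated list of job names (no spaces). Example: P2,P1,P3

Answer: P1,P3,P2,P4,P5

Derivation:
t=0-3: P1@Q0 runs 3, rem=9, I/O yield, promote→Q0. Q0=[P2,P3,P4,P5,P1] Q1=[] Q2=[]
t=3-6: P2@Q0 runs 3, rem=1, quantum used, demote→Q1. Q0=[P3,P4,P5,P1] Q1=[P2] Q2=[]
t=6-8: P3@Q0 runs 2, rem=7, I/O yield, promote→Q0. Q0=[P4,P5,P1,P3] Q1=[P2] Q2=[]
t=8-11: P4@Q0 runs 3, rem=2, quantum used, demote→Q1. Q0=[P5,P1,P3] Q1=[P2,P4] Q2=[]
t=11-14: P5@Q0 runs 3, rem=5, quantum used, demote→Q1. Q0=[P1,P3] Q1=[P2,P4,P5] Q2=[]
t=14-17: P1@Q0 runs 3, rem=6, I/O yield, promote→Q0. Q0=[P3,P1] Q1=[P2,P4,P5] Q2=[]
t=17-19: P3@Q0 runs 2, rem=5, I/O yield, promote→Q0. Q0=[P1,P3] Q1=[P2,P4,P5] Q2=[]
t=19-22: P1@Q0 runs 3, rem=3, I/O yield, promote→Q0. Q0=[P3,P1] Q1=[P2,P4,P5] Q2=[]
t=22-24: P3@Q0 runs 2, rem=3, I/O yield, promote→Q0. Q0=[P1,P3] Q1=[P2,P4,P5] Q2=[]
t=24-27: P1@Q0 runs 3, rem=0, completes. Q0=[P3] Q1=[P2,P4,P5] Q2=[]
t=27-29: P3@Q0 runs 2, rem=1, I/O yield, promote→Q0. Q0=[P3] Q1=[P2,P4,P5] Q2=[]
t=29-30: P3@Q0 runs 1, rem=0, completes. Q0=[] Q1=[P2,P4,P5] Q2=[]
t=30-31: P2@Q1 runs 1, rem=0, completes. Q0=[] Q1=[P4,P5] Q2=[]
t=31-33: P4@Q1 runs 2, rem=0, completes. Q0=[] Q1=[P5] Q2=[]
t=33-38: P5@Q1 runs 5, rem=0, completes. Q0=[] Q1=[] Q2=[]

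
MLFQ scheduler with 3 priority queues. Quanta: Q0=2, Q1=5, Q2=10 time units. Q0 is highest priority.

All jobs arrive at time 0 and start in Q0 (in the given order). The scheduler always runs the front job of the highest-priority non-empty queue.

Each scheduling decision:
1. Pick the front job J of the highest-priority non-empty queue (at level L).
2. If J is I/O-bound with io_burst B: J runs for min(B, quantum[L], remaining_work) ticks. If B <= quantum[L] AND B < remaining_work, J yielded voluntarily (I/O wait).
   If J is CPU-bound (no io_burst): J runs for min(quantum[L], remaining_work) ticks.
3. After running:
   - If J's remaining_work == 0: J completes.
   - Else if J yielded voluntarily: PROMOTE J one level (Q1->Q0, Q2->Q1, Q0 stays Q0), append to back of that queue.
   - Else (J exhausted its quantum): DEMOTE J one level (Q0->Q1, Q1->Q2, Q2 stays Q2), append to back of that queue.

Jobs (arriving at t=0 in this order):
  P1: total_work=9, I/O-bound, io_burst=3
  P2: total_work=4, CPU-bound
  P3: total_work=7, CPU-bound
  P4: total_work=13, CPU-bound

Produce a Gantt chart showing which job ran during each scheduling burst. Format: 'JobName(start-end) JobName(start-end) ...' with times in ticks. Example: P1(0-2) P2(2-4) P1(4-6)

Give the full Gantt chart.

Answer: P1(0-2) P2(2-4) P3(4-6) P4(6-8) P1(8-11) P1(11-13) P2(13-15) P3(15-20) P4(20-25) P1(25-27) P4(27-33)

Derivation:
t=0-2: P1@Q0 runs 2, rem=7, quantum used, demote→Q1. Q0=[P2,P3,P4] Q1=[P1] Q2=[]
t=2-4: P2@Q0 runs 2, rem=2, quantum used, demote→Q1. Q0=[P3,P4] Q1=[P1,P2] Q2=[]
t=4-6: P3@Q0 runs 2, rem=5, quantum used, demote→Q1. Q0=[P4] Q1=[P1,P2,P3] Q2=[]
t=6-8: P4@Q0 runs 2, rem=11, quantum used, demote→Q1. Q0=[] Q1=[P1,P2,P3,P4] Q2=[]
t=8-11: P1@Q1 runs 3, rem=4, I/O yield, promote→Q0. Q0=[P1] Q1=[P2,P3,P4] Q2=[]
t=11-13: P1@Q0 runs 2, rem=2, quantum used, demote→Q1. Q0=[] Q1=[P2,P3,P4,P1] Q2=[]
t=13-15: P2@Q1 runs 2, rem=0, completes. Q0=[] Q1=[P3,P4,P1] Q2=[]
t=15-20: P3@Q1 runs 5, rem=0, completes. Q0=[] Q1=[P4,P1] Q2=[]
t=20-25: P4@Q1 runs 5, rem=6, quantum used, demote→Q2. Q0=[] Q1=[P1] Q2=[P4]
t=25-27: P1@Q1 runs 2, rem=0, completes. Q0=[] Q1=[] Q2=[P4]
t=27-33: P4@Q2 runs 6, rem=0, completes. Q0=[] Q1=[] Q2=[]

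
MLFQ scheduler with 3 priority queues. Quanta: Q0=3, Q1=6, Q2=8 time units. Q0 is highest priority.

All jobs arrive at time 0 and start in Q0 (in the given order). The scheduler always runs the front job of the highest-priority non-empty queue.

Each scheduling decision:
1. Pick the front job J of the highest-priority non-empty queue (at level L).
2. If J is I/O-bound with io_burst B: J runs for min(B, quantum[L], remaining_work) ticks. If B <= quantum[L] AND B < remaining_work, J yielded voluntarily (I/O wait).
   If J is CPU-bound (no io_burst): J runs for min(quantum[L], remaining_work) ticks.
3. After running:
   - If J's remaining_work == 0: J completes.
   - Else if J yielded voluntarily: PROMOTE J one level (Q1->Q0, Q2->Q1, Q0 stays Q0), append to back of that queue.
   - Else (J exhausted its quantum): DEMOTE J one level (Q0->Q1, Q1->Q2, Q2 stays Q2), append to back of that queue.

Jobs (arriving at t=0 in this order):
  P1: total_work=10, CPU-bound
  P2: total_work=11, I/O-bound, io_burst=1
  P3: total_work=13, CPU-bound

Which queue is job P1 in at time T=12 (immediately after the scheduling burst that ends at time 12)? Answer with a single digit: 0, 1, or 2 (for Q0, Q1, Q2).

Answer: 1

Derivation:
t=0-3: P1@Q0 runs 3, rem=7, quantum used, demote→Q1. Q0=[P2,P3] Q1=[P1] Q2=[]
t=3-4: P2@Q0 runs 1, rem=10, I/O yield, promote→Q0. Q0=[P3,P2] Q1=[P1] Q2=[]
t=4-7: P3@Q0 runs 3, rem=10, quantum used, demote→Q1. Q0=[P2] Q1=[P1,P3] Q2=[]
t=7-8: P2@Q0 runs 1, rem=9, I/O yield, promote→Q0. Q0=[P2] Q1=[P1,P3] Q2=[]
t=8-9: P2@Q0 runs 1, rem=8, I/O yield, promote→Q0. Q0=[P2] Q1=[P1,P3] Q2=[]
t=9-10: P2@Q0 runs 1, rem=7, I/O yield, promote→Q0. Q0=[P2] Q1=[P1,P3] Q2=[]
t=10-11: P2@Q0 runs 1, rem=6, I/O yield, promote→Q0. Q0=[P2] Q1=[P1,P3] Q2=[]
t=11-12: P2@Q0 runs 1, rem=5, I/O yield, promote→Q0. Q0=[P2] Q1=[P1,P3] Q2=[]
t=12-13: P2@Q0 runs 1, rem=4, I/O yield, promote→Q0. Q0=[P2] Q1=[P1,P3] Q2=[]
t=13-14: P2@Q0 runs 1, rem=3, I/O yield, promote→Q0. Q0=[P2] Q1=[P1,P3] Q2=[]
t=14-15: P2@Q0 runs 1, rem=2, I/O yield, promote→Q0. Q0=[P2] Q1=[P1,P3] Q2=[]
t=15-16: P2@Q0 runs 1, rem=1, I/O yield, promote→Q0. Q0=[P2] Q1=[P1,P3] Q2=[]
t=16-17: P2@Q0 runs 1, rem=0, completes. Q0=[] Q1=[P1,P3] Q2=[]
t=17-23: P1@Q1 runs 6, rem=1, quantum used, demote→Q2. Q0=[] Q1=[P3] Q2=[P1]
t=23-29: P3@Q1 runs 6, rem=4, quantum used, demote→Q2. Q0=[] Q1=[] Q2=[P1,P3]
t=29-30: P1@Q2 runs 1, rem=0, completes. Q0=[] Q1=[] Q2=[P3]
t=30-34: P3@Q2 runs 4, rem=0, completes. Q0=[] Q1=[] Q2=[]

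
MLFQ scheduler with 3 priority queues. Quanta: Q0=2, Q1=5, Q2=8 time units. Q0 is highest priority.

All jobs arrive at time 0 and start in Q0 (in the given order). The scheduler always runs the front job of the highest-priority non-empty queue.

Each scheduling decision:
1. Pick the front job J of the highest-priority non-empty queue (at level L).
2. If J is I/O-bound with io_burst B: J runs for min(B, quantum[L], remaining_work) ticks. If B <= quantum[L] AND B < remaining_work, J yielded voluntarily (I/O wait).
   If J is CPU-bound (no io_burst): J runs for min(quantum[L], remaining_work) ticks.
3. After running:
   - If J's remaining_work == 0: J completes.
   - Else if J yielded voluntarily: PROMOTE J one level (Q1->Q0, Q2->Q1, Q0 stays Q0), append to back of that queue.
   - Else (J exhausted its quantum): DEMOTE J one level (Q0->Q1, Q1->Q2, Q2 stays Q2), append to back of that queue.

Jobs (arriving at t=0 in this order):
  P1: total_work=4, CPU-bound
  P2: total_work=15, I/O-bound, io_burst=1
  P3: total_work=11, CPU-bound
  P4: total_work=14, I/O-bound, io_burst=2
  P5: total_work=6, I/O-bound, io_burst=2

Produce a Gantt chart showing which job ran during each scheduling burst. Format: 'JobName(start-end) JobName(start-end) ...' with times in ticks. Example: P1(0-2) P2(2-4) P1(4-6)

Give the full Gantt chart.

t=0-2: P1@Q0 runs 2, rem=2, quantum used, demote→Q1. Q0=[P2,P3,P4,P5] Q1=[P1] Q2=[]
t=2-3: P2@Q0 runs 1, rem=14, I/O yield, promote→Q0. Q0=[P3,P4,P5,P2] Q1=[P1] Q2=[]
t=3-5: P3@Q0 runs 2, rem=9, quantum used, demote→Q1. Q0=[P4,P5,P2] Q1=[P1,P3] Q2=[]
t=5-7: P4@Q0 runs 2, rem=12, I/O yield, promote→Q0. Q0=[P5,P2,P4] Q1=[P1,P3] Q2=[]
t=7-9: P5@Q0 runs 2, rem=4, I/O yield, promote→Q0. Q0=[P2,P4,P5] Q1=[P1,P3] Q2=[]
t=9-10: P2@Q0 runs 1, rem=13, I/O yield, promote→Q0. Q0=[P4,P5,P2] Q1=[P1,P3] Q2=[]
t=10-12: P4@Q0 runs 2, rem=10, I/O yield, promote→Q0. Q0=[P5,P2,P4] Q1=[P1,P3] Q2=[]
t=12-14: P5@Q0 runs 2, rem=2, I/O yield, promote→Q0. Q0=[P2,P4,P5] Q1=[P1,P3] Q2=[]
t=14-15: P2@Q0 runs 1, rem=12, I/O yield, promote→Q0. Q0=[P4,P5,P2] Q1=[P1,P3] Q2=[]
t=15-17: P4@Q0 runs 2, rem=8, I/O yield, promote→Q0. Q0=[P5,P2,P4] Q1=[P1,P3] Q2=[]
t=17-19: P5@Q0 runs 2, rem=0, completes. Q0=[P2,P4] Q1=[P1,P3] Q2=[]
t=19-20: P2@Q0 runs 1, rem=11, I/O yield, promote→Q0. Q0=[P4,P2] Q1=[P1,P3] Q2=[]
t=20-22: P4@Q0 runs 2, rem=6, I/O yield, promote→Q0. Q0=[P2,P4] Q1=[P1,P3] Q2=[]
t=22-23: P2@Q0 runs 1, rem=10, I/O yield, promote→Q0. Q0=[P4,P2] Q1=[P1,P3] Q2=[]
t=23-25: P4@Q0 runs 2, rem=4, I/O yield, promote→Q0. Q0=[P2,P4] Q1=[P1,P3] Q2=[]
t=25-26: P2@Q0 runs 1, rem=9, I/O yield, promote→Q0. Q0=[P4,P2] Q1=[P1,P3] Q2=[]
t=26-28: P4@Q0 runs 2, rem=2, I/O yield, promote→Q0. Q0=[P2,P4] Q1=[P1,P3] Q2=[]
t=28-29: P2@Q0 runs 1, rem=8, I/O yield, promote→Q0. Q0=[P4,P2] Q1=[P1,P3] Q2=[]
t=29-31: P4@Q0 runs 2, rem=0, completes. Q0=[P2] Q1=[P1,P3] Q2=[]
t=31-32: P2@Q0 runs 1, rem=7, I/O yield, promote→Q0. Q0=[P2] Q1=[P1,P3] Q2=[]
t=32-33: P2@Q0 runs 1, rem=6, I/O yield, promote→Q0. Q0=[P2] Q1=[P1,P3] Q2=[]
t=33-34: P2@Q0 runs 1, rem=5, I/O yield, promote→Q0. Q0=[P2] Q1=[P1,P3] Q2=[]
t=34-35: P2@Q0 runs 1, rem=4, I/O yield, promote→Q0. Q0=[P2] Q1=[P1,P3] Q2=[]
t=35-36: P2@Q0 runs 1, rem=3, I/O yield, promote→Q0. Q0=[P2] Q1=[P1,P3] Q2=[]
t=36-37: P2@Q0 runs 1, rem=2, I/O yield, promote→Q0. Q0=[P2] Q1=[P1,P3] Q2=[]
t=37-38: P2@Q0 runs 1, rem=1, I/O yield, promote→Q0. Q0=[P2] Q1=[P1,P3] Q2=[]
t=38-39: P2@Q0 runs 1, rem=0, completes. Q0=[] Q1=[P1,P3] Q2=[]
t=39-41: P1@Q1 runs 2, rem=0, completes. Q0=[] Q1=[P3] Q2=[]
t=41-46: P3@Q1 runs 5, rem=4, quantum used, demote→Q2. Q0=[] Q1=[] Q2=[P3]
t=46-50: P3@Q2 runs 4, rem=0, completes. Q0=[] Q1=[] Q2=[]

Answer: P1(0-2) P2(2-3) P3(3-5) P4(5-7) P5(7-9) P2(9-10) P4(10-12) P5(12-14) P2(14-15) P4(15-17) P5(17-19) P2(19-20) P4(20-22) P2(22-23) P4(23-25) P2(25-26) P4(26-28) P2(28-29) P4(29-31) P2(31-32) P2(32-33) P2(33-34) P2(34-35) P2(35-36) P2(36-37) P2(37-38) P2(38-39) P1(39-41) P3(41-46) P3(46-50)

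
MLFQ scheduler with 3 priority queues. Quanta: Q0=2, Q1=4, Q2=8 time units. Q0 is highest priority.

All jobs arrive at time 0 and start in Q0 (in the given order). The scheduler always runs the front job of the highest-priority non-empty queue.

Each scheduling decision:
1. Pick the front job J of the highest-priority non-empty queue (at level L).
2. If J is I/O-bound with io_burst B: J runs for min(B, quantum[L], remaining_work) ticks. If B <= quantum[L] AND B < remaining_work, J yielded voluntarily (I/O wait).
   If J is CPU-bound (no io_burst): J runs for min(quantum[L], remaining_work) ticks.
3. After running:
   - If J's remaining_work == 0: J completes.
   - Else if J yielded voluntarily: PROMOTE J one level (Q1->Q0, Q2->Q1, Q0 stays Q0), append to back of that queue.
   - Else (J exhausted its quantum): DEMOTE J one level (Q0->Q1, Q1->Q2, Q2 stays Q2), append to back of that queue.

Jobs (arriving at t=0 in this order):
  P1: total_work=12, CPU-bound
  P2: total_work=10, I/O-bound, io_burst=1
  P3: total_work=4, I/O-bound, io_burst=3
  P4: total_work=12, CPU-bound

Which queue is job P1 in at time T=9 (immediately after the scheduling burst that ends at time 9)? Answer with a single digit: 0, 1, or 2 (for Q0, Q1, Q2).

Answer: 1

Derivation:
t=0-2: P1@Q0 runs 2, rem=10, quantum used, demote→Q1. Q0=[P2,P3,P4] Q1=[P1] Q2=[]
t=2-3: P2@Q0 runs 1, rem=9, I/O yield, promote→Q0. Q0=[P3,P4,P2] Q1=[P1] Q2=[]
t=3-5: P3@Q0 runs 2, rem=2, quantum used, demote→Q1. Q0=[P4,P2] Q1=[P1,P3] Q2=[]
t=5-7: P4@Q0 runs 2, rem=10, quantum used, demote→Q1. Q0=[P2] Q1=[P1,P3,P4] Q2=[]
t=7-8: P2@Q0 runs 1, rem=8, I/O yield, promote→Q0. Q0=[P2] Q1=[P1,P3,P4] Q2=[]
t=8-9: P2@Q0 runs 1, rem=7, I/O yield, promote→Q0. Q0=[P2] Q1=[P1,P3,P4] Q2=[]
t=9-10: P2@Q0 runs 1, rem=6, I/O yield, promote→Q0. Q0=[P2] Q1=[P1,P3,P4] Q2=[]
t=10-11: P2@Q0 runs 1, rem=5, I/O yield, promote→Q0. Q0=[P2] Q1=[P1,P3,P4] Q2=[]
t=11-12: P2@Q0 runs 1, rem=4, I/O yield, promote→Q0. Q0=[P2] Q1=[P1,P3,P4] Q2=[]
t=12-13: P2@Q0 runs 1, rem=3, I/O yield, promote→Q0. Q0=[P2] Q1=[P1,P3,P4] Q2=[]
t=13-14: P2@Q0 runs 1, rem=2, I/O yield, promote→Q0. Q0=[P2] Q1=[P1,P3,P4] Q2=[]
t=14-15: P2@Q0 runs 1, rem=1, I/O yield, promote→Q0. Q0=[P2] Q1=[P1,P3,P4] Q2=[]
t=15-16: P2@Q0 runs 1, rem=0, completes. Q0=[] Q1=[P1,P3,P4] Q2=[]
t=16-20: P1@Q1 runs 4, rem=6, quantum used, demote→Q2. Q0=[] Q1=[P3,P4] Q2=[P1]
t=20-22: P3@Q1 runs 2, rem=0, completes. Q0=[] Q1=[P4] Q2=[P1]
t=22-26: P4@Q1 runs 4, rem=6, quantum used, demote→Q2. Q0=[] Q1=[] Q2=[P1,P4]
t=26-32: P1@Q2 runs 6, rem=0, completes. Q0=[] Q1=[] Q2=[P4]
t=32-38: P4@Q2 runs 6, rem=0, completes. Q0=[] Q1=[] Q2=[]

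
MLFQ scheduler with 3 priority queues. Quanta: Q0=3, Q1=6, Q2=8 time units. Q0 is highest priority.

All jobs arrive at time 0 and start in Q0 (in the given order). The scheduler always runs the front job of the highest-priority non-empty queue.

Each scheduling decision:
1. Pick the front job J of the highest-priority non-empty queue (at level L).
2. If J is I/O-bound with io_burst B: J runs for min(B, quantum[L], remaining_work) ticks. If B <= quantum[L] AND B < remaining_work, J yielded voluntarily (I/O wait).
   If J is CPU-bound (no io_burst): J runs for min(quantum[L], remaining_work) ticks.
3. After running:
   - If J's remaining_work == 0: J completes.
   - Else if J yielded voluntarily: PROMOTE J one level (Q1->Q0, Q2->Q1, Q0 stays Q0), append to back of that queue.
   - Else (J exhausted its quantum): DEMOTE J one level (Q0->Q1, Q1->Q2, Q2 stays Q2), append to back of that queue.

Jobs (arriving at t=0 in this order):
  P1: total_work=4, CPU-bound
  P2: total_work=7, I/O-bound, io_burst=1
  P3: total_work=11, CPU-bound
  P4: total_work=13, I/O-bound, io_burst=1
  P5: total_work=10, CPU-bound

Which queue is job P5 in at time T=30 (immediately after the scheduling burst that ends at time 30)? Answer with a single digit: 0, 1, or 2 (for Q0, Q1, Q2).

t=0-3: P1@Q0 runs 3, rem=1, quantum used, demote→Q1. Q0=[P2,P3,P4,P5] Q1=[P1] Q2=[]
t=3-4: P2@Q0 runs 1, rem=6, I/O yield, promote→Q0. Q0=[P3,P4,P5,P2] Q1=[P1] Q2=[]
t=4-7: P3@Q0 runs 3, rem=8, quantum used, demote→Q1. Q0=[P4,P5,P2] Q1=[P1,P3] Q2=[]
t=7-8: P4@Q0 runs 1, rem=12, I/O yield, promote→Q0. Q0=[P5,P2,P4] Q1=[P1,P3] Q2=[]
t=8-11: P5@Q0 runs 3, rem=7, quantum used, demote→Q1. Q0=[P2,P4] Q1=[P1,P3,P5] Q2=[]
t=11-12: P2@Q0 runs 1, rem=5, I/O yield, promote→Q0. Q0=[P4,P2] Q1=[P1,P3,P5] Q2=[]
t=12-13: P4@Q0 runs 1, rem=11, I/O yield, promote→Q0. Q0=[P2,P4] Q1=[P1,P3,P5] Q2=[]
t=13-14: P2@Q0 runs 1, rem=4, I/O yield, promote→Q0. Q0=[P4,P2] Q1=[P1,P3,P5] Q2=[]
t=14-15: P4@Q0 runs 1, rem=10, I/O yield, promote→Q0. Q0=[P2,P4] Q1=[P1,P3,P5] Q2=[]
t=15-16: P2@Q0 runs 1, rem=3, I/O yield, promote→Q0. Q0=[P4,P2] Q1=[P1,P3,P5] Q2=[]
t=16-17: P4@Q0 runs 1, rem=9, I/O yield, promote→Q0. Q0=[P2,P4] Q1=[P1,P3,P5] Q2=[]
t=17-18: P2@Q0 runs 1, rem=2, I/O yield, promote→Q0. Q0=[P4,P2] Q1=[P1,P3,P5] Q2=[]
t=18-19: P4@Q0 runs 1, rem=8, I/O yield, promote→Q0. Q0=[P2,P4] Q1=[P1,P3,P5] Q2=[]
t=19-20: P2@Q0 runs 1, rem=1, I/O yield, promote→Q0. Q0=[P4,P2] Q1=[P1,P3,P5] Q2=[]
t=20-21: P4@Q0 runs 1, rem=7, I/O yield, promote→Q0. Q0=[P2,P4] Q1=[P1,P3,P5] Q2=[]
t=21-22: P2@Q0 runs 1, rem=0, completes. Q0=[P4] Q1=[P1,P3,P5] Q2=[]
t=22-23: P4@Q0 runs 1, rem=6, I/O yield, promote→Q0. Q0=[P4] Q1=[P1,P3,P5] Q2=[]
t=23-24: P4@Q0 runs 1, rem=5, I/O yield, promote→Q0. Q0=[P4] Q1=[P1,P3,P5] Q2=[]
t=24-25: P4@Q0 runs 1, rem=4, I/O yield, promote→Q0. Q0=[P4] Q1=[P1,P3,P5] Q2=[]
t=25-26: P4@Q0 runs 1, rem=3, I/O yield, promote→Q0. Q0=[P4] Q1=[P1,P3,P5] Q2=[]
t=26-27: P4@Q0 runs 1, rem=2, I/O yield, promote→Q0. Q0=[P4] Q1=[P1,P3,P5] Q2=[]
t=27-28: P4@Q0 runs 1, rem=1, I/O yield, promote→Q0. Q0=[P4] Q1=[P1,P3,P5] Q2=[]
t=28-29: P4@Q0 runs 1, rem=0, completes. Q0=[] Q1=[P1,P3,P5] Q2=[]
t=29-30: P1@Q1 runs 1, rem=0, completes. Q0=[] Q1=[P3,P5] Q2=[]
t=30-36: P3@Q1 runs 6, rem=2, quantum used, demote→Q2. Q0=[] Q1=[P5] Q2=[P3]
t=36-42: P5@Q1 runs 6, rem=1, quantum used, demote→Q2. Q0=[] Q1=[] Q2=[P3,P5]
t=42-44: P3@Q2 runs 2, rem=0, completes. Q0=[] Q1=[] Q2=[P5]
t=44-45: P5@Q2 runs 1, rem=0, completes. Q0=[] Q1=[] Q2=[]

Answer: 1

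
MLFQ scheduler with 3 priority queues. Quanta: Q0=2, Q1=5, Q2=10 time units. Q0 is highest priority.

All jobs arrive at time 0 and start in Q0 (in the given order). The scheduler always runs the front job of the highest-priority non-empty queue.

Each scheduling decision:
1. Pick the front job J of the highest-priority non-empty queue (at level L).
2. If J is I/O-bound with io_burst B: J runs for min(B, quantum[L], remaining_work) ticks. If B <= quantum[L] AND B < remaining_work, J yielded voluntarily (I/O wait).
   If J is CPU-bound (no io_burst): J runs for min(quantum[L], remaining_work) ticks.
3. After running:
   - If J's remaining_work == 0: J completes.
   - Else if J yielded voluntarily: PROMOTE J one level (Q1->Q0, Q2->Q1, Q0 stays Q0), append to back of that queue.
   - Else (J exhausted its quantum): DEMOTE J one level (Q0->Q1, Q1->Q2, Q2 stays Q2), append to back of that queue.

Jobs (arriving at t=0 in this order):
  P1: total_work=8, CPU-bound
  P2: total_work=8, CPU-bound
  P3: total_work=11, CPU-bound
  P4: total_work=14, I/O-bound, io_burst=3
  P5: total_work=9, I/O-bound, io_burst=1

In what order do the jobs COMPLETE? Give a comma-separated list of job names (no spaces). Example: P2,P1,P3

t=0-2: P1@Q0 runs 2, rem=6, quantum used, demote→Q1. Q0=[P2,P3,P4,P5] Q1=[P1] Q2=[]
t=2-4: P2@Q0 runs 2, rem=6, quantum used, demote→Q1. Q0=[P3,P4,P5] Q1=[P1,P2] Q2=[]
t=4-6: P3@Q0 runs 2, rem=9, quantum used, demote→Q1. Q0=[P4,P5] Q1=[P1,P2,P3] Q2=[]
t=6-8: P4@Q0 runs 2, rem=12, quantum used, demote→Q1. Q0=[P5] Q1=[P1,P2,P3,P4] Q2=[]
t=8-9: P5@Q0 runs 1, rem=8, I/O yield, promote→Q0. Q0=[P5] Q1=[P1,P2,P3,P4] Q2=[]
t=9-10: P5@Q0 runs 1, rem=7, I/O yield, promote→Q0. Q0=[P5] Q1=[P1,P2,P3,P4] Q2=[]
t=10-11: P5@Q0 runs 1, rem=6, I/O yield, promote→Q0. Q0=[P5] Q1=[P1,P2,P3,P4] Q2=[]
t=11-12: P5@Q0 runs 1, rem=5, I/O yield, promote→Q0. Q0=[P5] Q1=[P1,P2,P3,P4] Q2=[]
t=12-13: P5@Q0 runs 1, rem=4, I/O yield, promote→Q0. Q0=[P5] Q1=[P1,P2,P3,P4] Q2=[]
t=13-14: P5@Q0 runs 1, rem=3, I/O yield, promote→Q0. Q0=[P5] Q1=[P1,P2,P3,P4] Q2=[]
t=14-15: P5@Q0 runs 1, rem=2, I/O yield, promote→Q0. Q0=[P5] Q1=[P1,P2,P3,P4] Q2=[]
t=15-16: P5@Q0 runs 1, rem=1, I/O yield, promote→Q0. Q0=[P5] Q1=[P1,P2,P3,P4] Q2=[]
t=16-17: P5@Q0 runs 1, rem=0, completes. Q0=[] Q1=[P1,P2,P3,P4] Q2=[]
t=17-22: P1@Q1 runs 5, rem=1, quantum used, demote→Q2. Q0=[] Q1=[P2,P3,P4] Q2=[P1]
t=22-27: P2@Q1 runs 5, rem=1, quantum used, demote→Q2. Q0=[] Q1=[P3,P4] Q2=[P1,P2]
t=27-32: P3@Q1 runs 5, rem=4, quantum used, demote→Q2. Q0=[] Q1=[P4] Q2=[P1,P2,P3]
t=32-35: P4@Q1 runs 3, rem=9, I/O yield, promote→Q0. Q0=[P4] Q1=[] Q2=[P1,P2,P3]
t=35-37: P4@Q0 runs 2, rem=7, quantum used, demote→Q1. Q0=[] Q1=[P4] Q2=[P1,P2,P3]
t=37-40: P4@Q1 runs 3, rem=4, I/O yield, promote→Q0. Q0=[P4] Q1=[] Q2=[P1,P2,P3]
t=40-42: P4@Q0 runs 2, rem=2, quantum used, demote→Q1. Q0=[] Q1=[P4] Q2=[P1,P2,P3]
t=42-44: P4@Q1 runs 2, rem=0, completes. Q0=[] Q1=[] Q2=[P1,P2,P3]
t=44-45: P1@Q2 runs 1, rem=0, completes. Q0=[] Q1=[] Q2=[P2,P3]
t=45-46: P2@Q2 runs 1, rem=0, completes. Q0=[] Q1=[] Q2=[P3]
t=46-50: P3@Q2 runs 4, rem=0, completes. Q0=[] Q1=[] Q2=[]

Answer: P5,P4,P1,P2,P3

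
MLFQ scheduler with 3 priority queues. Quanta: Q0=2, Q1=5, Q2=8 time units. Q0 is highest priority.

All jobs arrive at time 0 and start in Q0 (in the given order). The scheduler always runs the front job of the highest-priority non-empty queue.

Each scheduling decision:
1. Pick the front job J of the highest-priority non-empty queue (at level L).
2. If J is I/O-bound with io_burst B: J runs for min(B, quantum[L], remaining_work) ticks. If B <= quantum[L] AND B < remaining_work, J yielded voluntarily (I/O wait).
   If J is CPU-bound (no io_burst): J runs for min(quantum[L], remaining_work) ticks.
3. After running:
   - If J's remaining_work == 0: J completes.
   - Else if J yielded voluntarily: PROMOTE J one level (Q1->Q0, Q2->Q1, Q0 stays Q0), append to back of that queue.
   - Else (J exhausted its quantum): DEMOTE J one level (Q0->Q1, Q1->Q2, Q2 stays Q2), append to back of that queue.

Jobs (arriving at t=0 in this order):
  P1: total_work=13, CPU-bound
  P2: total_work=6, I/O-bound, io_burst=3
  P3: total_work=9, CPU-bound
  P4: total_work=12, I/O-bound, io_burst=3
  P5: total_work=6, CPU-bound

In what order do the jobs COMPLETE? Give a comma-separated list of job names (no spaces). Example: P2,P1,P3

t=0-2: P1@Q0 runs 2, rem=11, quantum used, demote→Q1. Q0=[P2,P3,P4,P5] Q1=[P1] Q2=[]
t=2-4: P2@Q0 runs 2, rem=4, quantum used, demote→Q1. Q0=[P3,P4,P5] Q1=[P1,P2] Q2=[]
t=4-6: P3@Q0 runs 2, rem=7, quantum used, demote→Q1. Q0=[P4,P5] Q1=[P1,P2,P3] Q2=[]
t=6-8: P4@Q0 runs 2, rem=10, quantum used, demote→Q1. Q0=[P5] Q1=[P1,P2,P3,P4] Q2=[]
t=8-10: P5@Q0 runs 2, rem=4, quantum used, demote→Q1. Q0=[] Q1=[P1,P2,P3,P4,P5] Q2=[]
t=10-15: P1@Q1 runs 5, rem=6, quantum used, demote→Q2. Q0=[] Q1=[P2,P3,P4,P5] Q2=[P1]
t=15-18: P2@Q1 runs 3, rem=1, I/O yield, promote→Q0. Q0=[P2] Q1=[P3,P4,P5] Q2=[P1]
t=18-19: P2@Q0 runs 1, rem=0, completes. Q0=[] Q1=[P3,P4,P5] Q2=[P1]
t=19-24: P3@Q1 runs 5, rem=2, quantum used, demote→Q2. Q0=[] Q1=[P4,P5] Q2=[P1,P3]
t=24-27: P4@Q1 runs 3, rem=7, I/O yield, promote→Q0. Q0=[P4] Q1=[P5] Q2=[P1,P3]
t=27-29: P4@Q0 runs 2, rem=5, quantum used, demote→Q1. Q0=[] Q1=[P5,P4] Q2=[P1,P3]
t=29-33: P5@Q1 runs 4, rem=0, completes. Q0=[] Q1=[P4] Q2=[P1,P3]
t=33-36: P4@Q1 runs 3, rem=2, I/O yield, promote→Q0. Q0=[P4] Q1=[] Q2=[P1,P3]
t=36-38: P4@Q0 runs 2, rem=0, completes. Q0=[] Q1=[] Q2=[P1,P3]
t=38-44: P1@Q2 runs 6, rem=0, completes. Q0=[] Q1=[] Q2=[P3]
t=44-46: P3@Q2 runs 2, rem=0, completes. Q0=[] Q1=[] Q2=[]

Answer: P2,P5,P4,P1,P3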